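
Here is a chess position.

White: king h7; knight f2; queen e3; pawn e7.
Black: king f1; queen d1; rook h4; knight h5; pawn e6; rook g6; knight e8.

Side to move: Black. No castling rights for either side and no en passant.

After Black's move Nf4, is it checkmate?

After Nf4: white king on h7; in check: yes, from the black rook on h4.
King squares — g6: attacked by Nf4; h6: attacked by Rh4; g7: attacked by Rg6; g8: attacked by Rg6; h8: attacked by Rh4.
White has no legal moves → checkmate.

yes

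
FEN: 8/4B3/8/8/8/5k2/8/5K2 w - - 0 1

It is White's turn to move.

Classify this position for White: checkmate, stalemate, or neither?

neither

White to move; white king on f1.
In check: no.
Legal moves for White: Bf8, Bd8, Bf6, Bd6, Bg5, Bc5, Bh4, Bb4, Ba3, Kg1, Ke1.
White has 11 legal moves and is not in check → neither.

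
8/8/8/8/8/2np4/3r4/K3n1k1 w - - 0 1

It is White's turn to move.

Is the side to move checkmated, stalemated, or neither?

White to move; white king on a1.
In check: no.
King squares — b1: attacked by Nc3; a2: attacked by Rd2; b2: attacked by Rd2.
Legal moves for White: none.
Not in check and no legal moves → stalemate.

stalemate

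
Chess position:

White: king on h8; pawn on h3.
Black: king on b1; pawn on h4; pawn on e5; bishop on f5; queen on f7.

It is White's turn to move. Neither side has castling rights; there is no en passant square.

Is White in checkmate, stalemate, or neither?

stalemate

White to move; white king on h8.
In check: no.
King squares — g7: attacked by Qf7; h7: attacked by Bf5; g8: attacked by Qf7.
Legal moves for White: none.
Not in check and no legal moves → stalemate.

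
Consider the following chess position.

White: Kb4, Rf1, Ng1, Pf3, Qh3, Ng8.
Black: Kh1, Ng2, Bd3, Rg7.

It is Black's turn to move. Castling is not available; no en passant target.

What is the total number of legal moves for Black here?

Black to move; king on h1.
In check: yes, from the white queen on h3.
Legal moves: none.
Count: 0.

0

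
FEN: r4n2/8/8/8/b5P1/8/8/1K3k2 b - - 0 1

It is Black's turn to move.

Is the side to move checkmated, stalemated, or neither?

neither

Black to move; black king on f1.
In check: no.
Legal moves for Black include: Nh7, Nd7, Ng6, Ne6, Re8, Rd8, Rc8, Rb8+, Ra7, Ra6, Ra5, Be8, Bd7, Bc6, Bb5, Bb3, Bc2+, Bd1, ... (list truncated; more exist).
Black has legal moves and is not in check → neither.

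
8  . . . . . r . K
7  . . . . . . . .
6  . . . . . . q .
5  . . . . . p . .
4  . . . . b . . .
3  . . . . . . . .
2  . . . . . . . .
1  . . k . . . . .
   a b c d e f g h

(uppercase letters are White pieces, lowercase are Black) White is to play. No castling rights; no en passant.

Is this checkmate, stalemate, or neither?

checkmate

White to move; white king on h8.
In check: yes, from the black rook on f8.
King squares — g7: attacked by Qg6; h7: attacked by Qg6; g8: attacked by Qg6.
Legal moves for White: none.
In check with no legal moves → checkmate.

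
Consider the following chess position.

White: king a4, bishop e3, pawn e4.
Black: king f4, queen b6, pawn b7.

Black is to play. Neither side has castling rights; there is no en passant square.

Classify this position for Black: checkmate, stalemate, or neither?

neither

Black to move; black king on f4.
In check: yes, from the white bishop on e3.
King squares — e3: available; f3: available; g3: available; e4: available; g4: available; e5: available; f5: attacked by Pe4; g5: attacked by Be3.
Legal moves for Black: Ke5, Kg4, Kxe4, Kg3, Kf3, Kxe3, Qxe3.
Black is in check but has 7 legal moves → neither.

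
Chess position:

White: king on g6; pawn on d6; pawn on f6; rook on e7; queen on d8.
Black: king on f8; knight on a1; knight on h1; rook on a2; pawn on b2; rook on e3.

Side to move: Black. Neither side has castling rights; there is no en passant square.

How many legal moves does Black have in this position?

Black to move; king on f8.
In check: yes, from the white queen on d8.
Legal moves: none.
Count: 0.

0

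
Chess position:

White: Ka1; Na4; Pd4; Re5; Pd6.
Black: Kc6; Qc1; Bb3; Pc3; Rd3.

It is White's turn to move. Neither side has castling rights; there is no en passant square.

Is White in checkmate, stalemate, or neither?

White to move; white king on a1.
In check: yes, from the black queen on c1.
King squares — b1: attacked by Qc1; a2: attacked by Bb3; b2: attacked by Qc1.
Legal moves for White: none.
In check with no legal moves → checkmate.

checkmate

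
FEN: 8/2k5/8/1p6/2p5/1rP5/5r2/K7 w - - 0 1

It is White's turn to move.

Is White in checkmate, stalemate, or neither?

stalemate

White to move; white king on a1.
In check: no.
King squares — b1: attacked by Rb3; a2: attacked by Rf2; b2: attacked by Rf2.
Legal moves for White: none.
Not in check and no legal moves → stalemate.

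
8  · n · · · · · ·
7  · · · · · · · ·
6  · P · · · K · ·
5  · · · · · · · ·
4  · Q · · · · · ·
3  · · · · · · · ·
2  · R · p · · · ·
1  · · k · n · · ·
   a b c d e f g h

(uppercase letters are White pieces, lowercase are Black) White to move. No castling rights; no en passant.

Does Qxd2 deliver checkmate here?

After Qxd2: black king on c1; in check: yes, from the white queen on d2.
King squares — b1: attacked by Rb2; d1: attacked by Qd2; b2: attacked by Qd2; c2: attacked by Rb2; d2: attacked by Rb2.
Black has no legal moves → checkmate.

yes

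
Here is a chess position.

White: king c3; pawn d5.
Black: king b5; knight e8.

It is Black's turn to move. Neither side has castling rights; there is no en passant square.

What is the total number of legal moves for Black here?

Black to move; king on b5.
In check: no.
Legal moves: Ng7, Nc7, Nf6, Nd6, Kb6, Ka6, Kc5, Ka5, Ka4.
Count: 9.

9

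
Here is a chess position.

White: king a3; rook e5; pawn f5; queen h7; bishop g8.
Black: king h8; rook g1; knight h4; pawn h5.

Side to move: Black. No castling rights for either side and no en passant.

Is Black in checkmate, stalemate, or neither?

checkmate

Black to move; black king on h8.
In check: yes, from the white queen on h7.
King squares — g7: attacked by Qh7; h7: attacked by Bg8; g8: attacked by Qh7.
Legal moves for Black: none.
In check with no legal moves → checkmate.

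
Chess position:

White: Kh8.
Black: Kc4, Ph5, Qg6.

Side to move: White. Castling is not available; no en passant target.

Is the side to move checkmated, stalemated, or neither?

stalemate

White to move; white king on h8.
In check: no.
King squares — g7: attacked by Qg6; h7: attacked by Qg6; g8: attacked by Qg6.
Legal moves for White: none.
Not in check and no legal moves → stalemate.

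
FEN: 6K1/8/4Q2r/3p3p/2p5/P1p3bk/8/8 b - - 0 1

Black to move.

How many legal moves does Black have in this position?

4

Black to move; king on h3.
In check: yes, from the white queen on e6.
Legal moves: Kh4, Kh2, Kg2, Rxe6.
Count: 4.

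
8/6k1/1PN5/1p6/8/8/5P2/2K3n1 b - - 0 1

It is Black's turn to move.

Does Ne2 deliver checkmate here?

After Ne2: white king on c1; in check: yes, from the black knight on e2.
White has 5 legal replies: Kd2, Kc2, Kb2, Kd1, Kb1.
In check but a legal move exists → not checkmate.

no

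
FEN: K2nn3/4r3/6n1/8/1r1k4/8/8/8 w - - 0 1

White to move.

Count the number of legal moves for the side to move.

0

White to move; king on a8.
In check: no.
Legal moves: none.
Count: 0.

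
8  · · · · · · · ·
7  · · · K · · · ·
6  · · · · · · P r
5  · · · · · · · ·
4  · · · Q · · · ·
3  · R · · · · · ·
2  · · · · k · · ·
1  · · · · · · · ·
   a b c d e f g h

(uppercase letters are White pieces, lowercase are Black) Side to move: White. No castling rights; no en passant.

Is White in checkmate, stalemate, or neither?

White to move; white king on d7.
In check: no.
Legal moves for White include: Ke8, Kd8, Kc8, Ke7, Kc7, Ke6, Kd6, Kc6, Qh8, Qg7, Qa7, Qf6, Qd6, Qb6, Qe5+, Qd5, Qc5, Qh4, ... (list truncated; more exist).
White has legal moves and is not in check → neither.

neither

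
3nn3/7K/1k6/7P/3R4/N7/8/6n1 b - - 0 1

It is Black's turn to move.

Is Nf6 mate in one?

no

After Nf6: white king on h7; in check: yes, from the black knight on f6.
White has 4 legal replies: Kh8, Kg7, Kh6, Kg6.
In check but a legal move exists → not checkmate.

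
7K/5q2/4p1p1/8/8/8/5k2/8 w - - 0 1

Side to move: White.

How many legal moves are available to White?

0

White to move; king on h8.
In check: no.
Legal moves: none.
Count: 0.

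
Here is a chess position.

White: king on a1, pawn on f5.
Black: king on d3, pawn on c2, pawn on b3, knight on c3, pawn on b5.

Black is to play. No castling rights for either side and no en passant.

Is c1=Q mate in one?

After c1=Q: white king on a1; in check: yes, from the black queen on c1.
King squares — b1: attacked by Qc1; a2: attacked by Pb3; b2: attacked by Qc1.
White has no legal moves → checkmate.

yes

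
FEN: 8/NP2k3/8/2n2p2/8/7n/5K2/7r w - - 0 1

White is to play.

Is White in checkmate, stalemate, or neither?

neither

White to move; white king on f2.
In check: yes, from the black knight on h3.
King squares — e1: attacked by Rh1; f1: attacked by Rh1; g1: attacked by Rh1; e2: available; g2: available; e3: available; f3: available; g3: available.
Legal moves for White: Kg3, Kf3, Ke3, Kg2, Ke2.
White is in check but has 5 legal moves → neither.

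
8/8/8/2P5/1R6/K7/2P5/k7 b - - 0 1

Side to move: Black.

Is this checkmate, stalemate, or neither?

stalemate

Black to move; black king on a1.
In check: no.
King squares — b1: attacked by Rb4; a2: attacked by Ka3; b2: attacked by Ka3.
Legal moves for Black: none.
Not in check and no legal moves → stalemate.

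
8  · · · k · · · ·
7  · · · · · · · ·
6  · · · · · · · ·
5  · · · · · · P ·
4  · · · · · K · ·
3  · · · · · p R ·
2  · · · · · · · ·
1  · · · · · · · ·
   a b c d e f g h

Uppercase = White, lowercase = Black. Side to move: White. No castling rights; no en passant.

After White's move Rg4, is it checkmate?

no

After Rg4: black king on d8; in check: no.
Black is not in check, so this cannot be checkmate.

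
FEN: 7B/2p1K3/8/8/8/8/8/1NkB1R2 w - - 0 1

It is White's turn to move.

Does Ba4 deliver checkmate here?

yes

After Ba4: black king on c1; in check: yes, from the white rook on f1.
King squares — b1: attacked by Rf1; d1: attacked by Rf1; b2: attacked by Bh8; c2: attacked by Ba4; d2: attacked by Nb1.
Black has no legal moves → checkmate.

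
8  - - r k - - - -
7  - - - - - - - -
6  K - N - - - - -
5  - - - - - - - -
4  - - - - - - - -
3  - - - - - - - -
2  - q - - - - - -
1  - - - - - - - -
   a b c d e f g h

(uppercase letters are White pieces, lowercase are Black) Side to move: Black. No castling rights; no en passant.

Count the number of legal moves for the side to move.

Black to move; king on d8.
In check: yes, from the white knight on c6.
Legal moves: Ke8, Kd7, Kc7, Rxc6+.
Count: 4.

4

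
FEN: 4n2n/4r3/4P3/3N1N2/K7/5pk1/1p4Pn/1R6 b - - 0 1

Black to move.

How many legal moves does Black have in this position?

Black to move; king on g3.
In check: yes, from the white knight on f5.
Legal moves: Kg4, Kxg2, Kf2.
Count: 3.

3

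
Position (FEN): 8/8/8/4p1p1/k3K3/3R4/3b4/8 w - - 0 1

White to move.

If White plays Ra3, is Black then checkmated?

no

After Ra3: black king on a4; in check: yes, from the white rook on a3.
Black has 3 legal replies: Kb5, Kb4, Kxa3.
In check but a legal move exists → not checkmate.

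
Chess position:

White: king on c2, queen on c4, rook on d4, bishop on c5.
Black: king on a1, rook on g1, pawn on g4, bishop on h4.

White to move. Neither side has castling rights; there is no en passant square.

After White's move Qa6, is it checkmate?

yes

After Qa6: black king on a1; in check: yes, from the white queen on a6.
King squares — b1: attacked by Kc2; a2: attacked by Qa6; b2: attacked by Kc2.
Black has no legal moves → checkmate.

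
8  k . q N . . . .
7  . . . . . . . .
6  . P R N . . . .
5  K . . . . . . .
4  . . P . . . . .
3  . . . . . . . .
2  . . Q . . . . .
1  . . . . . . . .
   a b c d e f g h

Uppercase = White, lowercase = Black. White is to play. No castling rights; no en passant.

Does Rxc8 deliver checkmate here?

yes

After Rxc8: black king on a8; in check: yes, from the white rook on c8.
King squares — a7: attacked by Pb6; b7: attacked by Nd6; b8: attacked by Rc8.
Black has no legal moves → checkmate.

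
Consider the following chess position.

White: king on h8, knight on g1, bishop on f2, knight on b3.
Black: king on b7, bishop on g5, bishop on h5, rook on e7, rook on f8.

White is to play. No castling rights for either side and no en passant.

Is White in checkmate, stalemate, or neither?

checkmate

White to move; white king on h8.
In check: yes, from the black rook on f8.
King squares — g7: attacked by Re7; h7: attacked by Re7; g8: attacked by Rf8.
Legal moves for White: none.
In check with no legal moves → checkmate.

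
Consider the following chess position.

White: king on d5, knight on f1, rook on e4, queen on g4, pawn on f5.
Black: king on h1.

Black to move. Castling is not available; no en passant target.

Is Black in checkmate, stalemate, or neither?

Black to move; black king on h1.
In check: no.
King squares — g1: attacked by Qg4; g2: attacked by Qg4; h2: attacked by Nf1.
Legal moves for Black: none.
Not in check and no legal moves → stalemate.

stalemate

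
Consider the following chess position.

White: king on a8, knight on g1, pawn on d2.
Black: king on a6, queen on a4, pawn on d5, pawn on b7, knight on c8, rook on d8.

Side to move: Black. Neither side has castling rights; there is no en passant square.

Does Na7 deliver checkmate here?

yes

After Na7: white king on a8; in check: yes, from the black rook on d8.
King squares — a7: attacked by Ka6; b7: attacked by Ka6; b8: attacked by Rd8.
White has no legal moves → checkmate.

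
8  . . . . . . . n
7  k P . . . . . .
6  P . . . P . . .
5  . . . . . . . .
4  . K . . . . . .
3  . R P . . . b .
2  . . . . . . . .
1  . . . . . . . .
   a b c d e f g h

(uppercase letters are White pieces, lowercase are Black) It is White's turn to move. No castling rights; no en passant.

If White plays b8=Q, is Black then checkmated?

After b8=Q: black king on a7; in check: yes, from the white queen on b8.
Black has 3 legal replies: Kxb8, Kxa6, Bxb8.
In check but a legal move exists → not checkmate.

no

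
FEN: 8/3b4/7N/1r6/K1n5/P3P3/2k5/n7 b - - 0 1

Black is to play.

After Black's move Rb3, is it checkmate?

After Rb3: white king on a4; in check: yes, from the black bishop on d7.
King squares — a3: own pawn; b3: attacked by Na1; b4: attacked by Rb3; a5: attacked by Nc4; b5: attacked by Rb3.
White has no legal moves → checkmate.

yes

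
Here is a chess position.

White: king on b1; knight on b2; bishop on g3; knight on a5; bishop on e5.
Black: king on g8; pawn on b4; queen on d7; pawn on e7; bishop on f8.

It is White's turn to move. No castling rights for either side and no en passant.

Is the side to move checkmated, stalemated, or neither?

White to move; white king on b1.
In check: no.
Legal moves for White include: Bh8, Bb8, Bg7, Bc7, Bf6, Bd6, Bef4, Bd4, Bc3, Nb7, Nc6, Nac4, Nb3, Bh4, Bgf4, Bh2, Bf2, Be1, ... (list truncated; more exist).
White has legal moves and is not in check → neither.

neither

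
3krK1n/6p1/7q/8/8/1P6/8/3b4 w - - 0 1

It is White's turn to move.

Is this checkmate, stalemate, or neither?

checkmate

White to move; white king on f8.
In check: yes, from the black rook on e8.
King squares — e7: attacked by Kd8; f7: attacked by Nh8; g7: attacked by Qh6; e8: attacked by Kd8; g8: attacked by Re8.
Legal moves for White: none.
In check with no legal moves → checkmate.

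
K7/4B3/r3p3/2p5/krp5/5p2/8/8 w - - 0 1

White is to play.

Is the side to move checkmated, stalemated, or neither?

checkmate

White to move; white king on a8.
In check: yes, from the black rook on a6.
King squares — a7: attacked by Ra6; b7: attacked by Rb4; b8: attacked by Rb4.
Legal moves for White: none.
In check with no legal moves → checkmate.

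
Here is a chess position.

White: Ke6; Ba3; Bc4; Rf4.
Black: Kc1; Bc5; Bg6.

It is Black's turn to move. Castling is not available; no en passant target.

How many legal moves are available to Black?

5

Black to move; king on c1.
In check: yes, from the white bishop on a3.
Legal moves: Kd2, Kc2, Kd1, Kb1, Bxa3.
Count: 5.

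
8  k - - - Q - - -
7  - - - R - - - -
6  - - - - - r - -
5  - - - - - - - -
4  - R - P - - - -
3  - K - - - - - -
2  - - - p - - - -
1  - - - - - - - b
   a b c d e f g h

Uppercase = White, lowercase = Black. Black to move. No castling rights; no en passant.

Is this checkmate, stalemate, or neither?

Black to move; black king on a8.
In check: yes, from the white queen on e8.
King squares — a7: attacked by Rd7; b7: attacked by Rb4; b8: attacked by Rb4.
Legal moves for Black: none.
In check with no legal moves → checkmate.

checkmate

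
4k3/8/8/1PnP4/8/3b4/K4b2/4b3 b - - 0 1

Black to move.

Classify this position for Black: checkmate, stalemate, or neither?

Black to move; black king on e8.
In check: no.
Legal moves for Black include: Kf8, Kd8, Kf7, Ke7, Kd7, Nd7, Nb7, Ne6, Na6, Ne4, Na4, Nb3, Bh7, Bg6, Bf5, Bxb5, Be4, Bc4+, ... (list truncated; more exist).
Black has legal moves and is not in check → neither.

neither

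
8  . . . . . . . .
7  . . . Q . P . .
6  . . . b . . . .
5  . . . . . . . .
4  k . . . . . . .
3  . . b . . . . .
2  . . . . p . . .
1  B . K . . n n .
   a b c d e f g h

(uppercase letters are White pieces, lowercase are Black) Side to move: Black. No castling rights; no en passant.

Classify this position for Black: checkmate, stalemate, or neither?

neither

Black to move; black king on a4.
In check: yes, from the white queen on d7.
King squares — a3: available; b3: available; b4: available; a5: available; b5: attacked by Qd7.
Legal moves for Black: Ka5, Kb4, Kb3, Ka3.
Black is in check but has 4 legal moves → neither.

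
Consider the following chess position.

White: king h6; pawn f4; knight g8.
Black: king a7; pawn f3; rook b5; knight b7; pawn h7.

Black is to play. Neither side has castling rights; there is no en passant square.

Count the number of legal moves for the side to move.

21

Black to move; king on a7.
In check: no.
Legal moves: Nd8, Nd6, Nc5, Na5, Kb8, Ka8, Kb6, Ka6, Rb6+, Rh5+, Rg5, Rf5, Re5, Rd5, Rc5, Ra5, Rb4, Rb3, Rb2, Rb1, f2.
Count: 21.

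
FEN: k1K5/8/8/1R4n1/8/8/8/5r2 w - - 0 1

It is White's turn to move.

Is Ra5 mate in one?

yes

After Ra5: black king on a8; in check: yes, from the white rook on a5.
King squares — a7: attacked by Ra5; b7: attacked by Kc8; b8: attacked by Kc8.
Black has no legal moves → checkmate.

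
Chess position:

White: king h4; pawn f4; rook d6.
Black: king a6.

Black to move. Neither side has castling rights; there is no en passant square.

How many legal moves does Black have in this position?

Black to move; king on a6.
In check: yes, from the white rook on d6.
Legal moves: Kb7, Ka7, Kb5, Ka5.
Count: 4.

4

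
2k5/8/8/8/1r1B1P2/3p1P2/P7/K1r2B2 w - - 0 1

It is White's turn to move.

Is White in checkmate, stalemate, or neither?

White to move; white king on a1.
In check: yes, from the black rook on c1.
King squares — b1: attacked by Rc1; a2: own pawn; b2: attacked by Rb4.
Legal moves for White: none.
In check with no legal moves → checkmate.

checkmate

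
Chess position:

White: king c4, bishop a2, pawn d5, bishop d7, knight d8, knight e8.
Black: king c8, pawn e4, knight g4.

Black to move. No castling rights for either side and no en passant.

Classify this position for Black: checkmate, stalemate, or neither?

Black to move; black king on c8.
In check: yes, from the white bishop on d7.
King squares — b7: attacked by Nd8; c7: attacked by Ne8; d7: available; b8: available; d8: available.
Legal moves for Black: Kxd8, Kb8, Kxd7.
Black is in check but has 3 legal moves → neither.

neither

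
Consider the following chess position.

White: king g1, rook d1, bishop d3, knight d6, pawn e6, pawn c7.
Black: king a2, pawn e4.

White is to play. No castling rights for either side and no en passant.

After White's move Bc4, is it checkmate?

After Bc4: black king on a2; in check: yes, from the white bishop on c4.
Black has 2 legal replies: Ka3, Kb2.
In check but a legal move exists → not checkmate.

no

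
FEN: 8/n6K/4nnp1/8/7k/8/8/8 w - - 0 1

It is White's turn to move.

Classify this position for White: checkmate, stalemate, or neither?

neither

White to move; white king on h7.
In check: yes, from the black knight on f6.
Legal moves for White: Kh8, Kh6, Kxg6.
White is in check but has 3 legal moves → neither.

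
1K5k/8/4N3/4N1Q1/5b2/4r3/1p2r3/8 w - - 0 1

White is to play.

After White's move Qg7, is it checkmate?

yes

After Qg7: black king on h8; in check: yes, from the white queen on g7.
King squares — g7: attacked by Ne6; h7: attacked by Qg7; g8: attacked by Qg7.
Black has no legal moves → checkmate.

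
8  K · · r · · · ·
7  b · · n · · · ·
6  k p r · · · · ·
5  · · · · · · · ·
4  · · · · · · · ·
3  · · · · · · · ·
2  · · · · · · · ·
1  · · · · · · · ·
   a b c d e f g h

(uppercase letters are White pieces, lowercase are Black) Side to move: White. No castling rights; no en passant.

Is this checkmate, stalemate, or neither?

checkmate

White to move; white king on a8.
In check: yes, from the black rook on d8.
King squares — a7: attacked by Ka6; b7: attacked by Ka6; b8: attacked by Ba7.
Legal moves for White: none.
In check with no legal moves → checkmate.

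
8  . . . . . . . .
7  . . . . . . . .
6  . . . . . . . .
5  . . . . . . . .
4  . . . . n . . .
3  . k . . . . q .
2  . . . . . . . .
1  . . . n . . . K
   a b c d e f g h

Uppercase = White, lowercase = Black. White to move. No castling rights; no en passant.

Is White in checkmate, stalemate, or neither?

White to move; white king on h1.
In check: no.
King squares — g1: attacked by Qg3; g2: attacked by Qg3; h2: attacked by Qg3.
Legal moves for White: none.
Not in check and no legal moves → stalemate.

stalemate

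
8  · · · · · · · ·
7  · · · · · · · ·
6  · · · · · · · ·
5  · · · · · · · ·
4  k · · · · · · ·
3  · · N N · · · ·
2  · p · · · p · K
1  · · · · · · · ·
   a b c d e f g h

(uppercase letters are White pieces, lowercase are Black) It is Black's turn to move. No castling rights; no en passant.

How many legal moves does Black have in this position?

3

Black to move; king on a4.
In check: yes, from the white knight on c3.
Legal moves: Ka5, Kb3, Ka3.
Count: 3.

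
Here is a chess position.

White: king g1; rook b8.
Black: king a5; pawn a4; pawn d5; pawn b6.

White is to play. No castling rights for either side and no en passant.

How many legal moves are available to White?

14

White to move; king on g1.
In check: no.
Legal moves: Rh8, Rg8, Rf8, Re8, Rd8, Rc8, Ra8+, Rb7, Rxb6, Kh2, Kg2, Kf2, Kh1, Kf1.
Count: 14.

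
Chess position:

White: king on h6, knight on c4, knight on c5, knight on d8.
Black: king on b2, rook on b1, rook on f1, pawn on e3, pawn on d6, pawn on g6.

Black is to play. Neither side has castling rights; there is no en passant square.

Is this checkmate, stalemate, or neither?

Black to move; black king on b2.
In check: yes, from the white knight on c4.
King squares — a1: available; b1: own rook; c1: available; a2: available; c2: available; a3: attacked by Nc4; b3: attacked by Nc5; c3: available.
Legal moves for Black: Kc3, Kc2, Ka2, Kc1, Ka1.
Black is in check but has 5 legal moves → neither.

neither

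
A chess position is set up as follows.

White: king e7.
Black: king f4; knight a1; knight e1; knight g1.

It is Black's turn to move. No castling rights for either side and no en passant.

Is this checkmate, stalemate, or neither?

Black to move; black king on f4.
In check: no.
Legal moves for Black: Kg5, Kf5, Ke5, Kg4, Ke4, Kg3, Kf3, Ke3, Nh3, Ngf3, Ne2, Nef3, Nd3, Ng2, Nec2, Nb3, Nac2.
Black has 17 legal moves and is not in check → neither.

neither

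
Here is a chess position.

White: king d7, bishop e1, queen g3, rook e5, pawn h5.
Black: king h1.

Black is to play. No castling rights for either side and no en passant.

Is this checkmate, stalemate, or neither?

stalemate

Black to move; black king on h1.
In check: no.
King squares — g1: attacked by Qg3; g2: attacked by Qg3; h2: attacked by Qg3.
Legal moves for Black: none.
Not in check and no legal moves → stalemate.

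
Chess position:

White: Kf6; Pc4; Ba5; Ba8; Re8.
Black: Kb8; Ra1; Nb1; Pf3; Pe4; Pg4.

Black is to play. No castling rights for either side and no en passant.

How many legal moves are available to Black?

1

Black to move; king on b8.
In check: yes, from the white rook on e8.
Legal moves: Ka7.
Count: 1.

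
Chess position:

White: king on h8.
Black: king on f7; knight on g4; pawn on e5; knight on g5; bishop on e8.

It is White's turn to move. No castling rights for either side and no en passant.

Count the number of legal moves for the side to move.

White to move; king on h8.
In check: no.
Legal moves: none.
Count: 0.

0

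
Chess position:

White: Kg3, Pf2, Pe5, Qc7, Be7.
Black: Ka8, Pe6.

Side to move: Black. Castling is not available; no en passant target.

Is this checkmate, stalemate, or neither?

Black to move; black king on a8.
In check: no.
King squares — a7: attacked by Qc7; b7: attacked by Qc7; b8: attacked by Qc7.
Legal moves for Black: none.
Not in check and no legal moves → stalemate.

stalemate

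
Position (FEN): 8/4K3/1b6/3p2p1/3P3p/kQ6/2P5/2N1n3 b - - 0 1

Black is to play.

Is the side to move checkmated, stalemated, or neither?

checkmate

Black to move; black king on a3.
In check: yes, from the white queen on b3.
King squares — a2: attacked by Nc1; b2: attacked by Qb3; b3: attacked by Nc1; a4: attacked by Qb3; b4: attacked by Qb3.
Legal moves for Black: none.
In check with no legal moves → checkmate.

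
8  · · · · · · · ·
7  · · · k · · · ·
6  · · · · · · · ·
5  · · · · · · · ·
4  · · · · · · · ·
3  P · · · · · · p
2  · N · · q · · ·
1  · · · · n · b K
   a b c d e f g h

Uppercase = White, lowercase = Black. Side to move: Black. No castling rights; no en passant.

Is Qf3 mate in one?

After Qf3: white king on h1; in check: yes, from the black queen on f3.
White has 1 legal reply: Kxg1.
In check but a legal move exists → not checkmate.

no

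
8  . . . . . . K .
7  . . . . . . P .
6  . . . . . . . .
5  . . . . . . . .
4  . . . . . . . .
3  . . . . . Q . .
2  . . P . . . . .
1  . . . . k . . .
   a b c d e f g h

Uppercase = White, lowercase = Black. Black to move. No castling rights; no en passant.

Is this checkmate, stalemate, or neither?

neither

Black to move; black king on e1.
In check: no.
Legal moves for Black: Kd2.
Black has 1 legal move and is not in check → neither.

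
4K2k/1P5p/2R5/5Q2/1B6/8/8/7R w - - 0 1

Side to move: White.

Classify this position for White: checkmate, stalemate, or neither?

White to move; white king on e8.
In check: no.
Legal moves for White include: Kf8, Kd8, Kf7, Ke7, Kd7, Rc8, Rc7, Rch6, Rg6, Rf6, Re6, Rd6, Rb6, Ra6, Rc5, Rc4, Rc3, Rc2, ... (list truncated; more exist).
White has legal moves and is not in check → neither.

neither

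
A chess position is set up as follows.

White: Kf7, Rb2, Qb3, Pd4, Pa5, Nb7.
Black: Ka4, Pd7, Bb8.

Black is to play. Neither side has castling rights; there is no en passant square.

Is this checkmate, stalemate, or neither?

Black to move; black king on a4.
In check: yes, from the white queen on b3.
King squares — a3: attacked by Qb3; b3: attacked by Rb2; b4: attacked by Qb3; a5: attacked by Nb7; b5: attacked by Qb3.
Legal moves for Black: none.
In check with no legal moves → checkmate.

checkmate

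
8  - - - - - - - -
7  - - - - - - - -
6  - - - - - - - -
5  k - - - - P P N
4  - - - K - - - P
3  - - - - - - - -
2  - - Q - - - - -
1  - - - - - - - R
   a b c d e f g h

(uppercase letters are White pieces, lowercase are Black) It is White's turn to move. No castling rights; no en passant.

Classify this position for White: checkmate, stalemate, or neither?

White to move; white king on d4.
In check: no.
Legal moves for White include: Ng7, Nf6, Nf4, Ng3, Ke5, Kd5, Kc5, Ke4, Kc4, Ke3, Kd3, Kc3, Qc8, Qc7+, Qc6, Qc5+, Qe4, Qc4, ... (list truncated; more exist).
White has legal moves and is not in check → neither.

neither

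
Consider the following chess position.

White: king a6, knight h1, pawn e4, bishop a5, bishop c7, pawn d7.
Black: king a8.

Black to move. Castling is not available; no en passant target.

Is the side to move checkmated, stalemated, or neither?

Black to move; black king on a8.
In check: no.
King squares — a7: attacked by Ka6; b7: attacked by Ka6; b8: attacked by Bc7.
Legal moves for Black: none.
Not in check and no legal moves → stalemate.

stalemate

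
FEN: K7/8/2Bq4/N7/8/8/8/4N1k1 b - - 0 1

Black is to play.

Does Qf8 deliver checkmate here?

After Qf8: white king on a8; in check: yes, from the black queen on f8.
White has 3 legal replies: Kb7, Ka7, Be8.
In check but a legal move exists → not checkmate.

no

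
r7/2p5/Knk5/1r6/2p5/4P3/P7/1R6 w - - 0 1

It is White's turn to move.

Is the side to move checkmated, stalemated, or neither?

checkmate

White to move; white king on a6.
In check: yes, from the black rook on a8.
King squares — a5: attacked by Rb5; b5: attacked by Kc6; b6: attacked by Rb5; a7: attacked by Ra8; b7: attacked by Kc6.
Legal moves for White: none.
In check with no legal moves → checkmate.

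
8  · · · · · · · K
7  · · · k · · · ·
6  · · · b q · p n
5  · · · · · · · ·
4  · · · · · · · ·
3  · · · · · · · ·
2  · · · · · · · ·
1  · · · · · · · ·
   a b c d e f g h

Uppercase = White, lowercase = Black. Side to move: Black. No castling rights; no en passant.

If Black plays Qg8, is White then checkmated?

After Qg8: white king on h8; in check: yes, from the black queen on g8.
King squares — g7: attacked by Qg8; h7: attacked by Qg8; g8: attacked by Nh6.
White has no legal moves → checkmate.

yes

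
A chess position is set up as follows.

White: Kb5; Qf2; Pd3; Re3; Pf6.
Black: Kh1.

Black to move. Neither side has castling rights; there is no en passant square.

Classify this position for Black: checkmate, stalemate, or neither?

Black to move; black king on h1.
In check: no.
King squares — g1: attacked by Qf2; g2: attacked by Qf2; h2: attacked by Qf2.
Legal moves for Black: none.
Not in check and no legal moves → stalemate.

stalemate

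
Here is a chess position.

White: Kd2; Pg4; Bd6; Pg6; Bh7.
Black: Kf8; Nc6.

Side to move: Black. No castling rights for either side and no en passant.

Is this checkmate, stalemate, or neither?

Black to move; black king on f8.
In check: yes, from the white bishop on d6.
Legal moves for Black: Ke8, Kg7, Ne7.
Black is in check but has 3 legal moves → neither.

neither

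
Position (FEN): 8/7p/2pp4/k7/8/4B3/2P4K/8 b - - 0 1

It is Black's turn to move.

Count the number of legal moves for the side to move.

8

Black to move; king on a5.
In check: no.
Legal moves: Ka6, Kb5, Kb4, Ka4, h6, d5, c5, h5.
Count: 8.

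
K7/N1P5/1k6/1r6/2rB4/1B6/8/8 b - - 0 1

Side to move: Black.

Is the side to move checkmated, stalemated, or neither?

neither

Black to move; black king on b6.
In check: yes, from the white bishop on d4.
King squares — a5: available; b5: own rook; c5: attacked by Bd4; a6: available; c6: attacked by Na7; a7: attacked by Bd4; b7: attacked by Ka8; c7: available.
Legal moves for Black: Kxc7, Ka6, Ka5, Rbc5, Rcc5, Rxd4.
Black is in check but has 6 legal moves → neither.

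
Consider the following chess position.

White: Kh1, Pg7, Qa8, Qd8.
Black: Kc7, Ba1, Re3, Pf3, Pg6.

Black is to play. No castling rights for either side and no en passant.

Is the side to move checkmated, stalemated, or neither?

Black to move; black king on c7.
In check: yes, from the white queen on d8.
King squares — b6: attacked by Qd8; c6: attacked by Qa8; d6: attacked by Qd8; b7: attacked by Qa8; d7: attacked by Qd8; b8: attacked by Qa8; c8: attacked by Qa8; d8: attacked by Qa8.
Legal moves for Black: none.
In check with no legal moves → checkmate.

checkmate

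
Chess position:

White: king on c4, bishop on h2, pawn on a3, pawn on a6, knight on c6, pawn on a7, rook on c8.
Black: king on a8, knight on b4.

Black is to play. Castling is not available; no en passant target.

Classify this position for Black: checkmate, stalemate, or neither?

Black to move; black king on a8.
In check: yes, from the white rook on c8.
King squares — a7: attacked by Nc6; b7: attacked by Pa6; b8: attacked by Bh2.
Legal moves for Black: none.
In check with no legal moves → checkmate.

checkmate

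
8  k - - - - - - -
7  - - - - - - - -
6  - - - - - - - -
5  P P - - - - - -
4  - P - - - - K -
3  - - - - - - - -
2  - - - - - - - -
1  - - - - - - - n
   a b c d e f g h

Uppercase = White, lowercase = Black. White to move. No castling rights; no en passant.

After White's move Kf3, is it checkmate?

After Kf3: black king on a8; in check: no.
Black is not in check, so this cannot be checkmate.

no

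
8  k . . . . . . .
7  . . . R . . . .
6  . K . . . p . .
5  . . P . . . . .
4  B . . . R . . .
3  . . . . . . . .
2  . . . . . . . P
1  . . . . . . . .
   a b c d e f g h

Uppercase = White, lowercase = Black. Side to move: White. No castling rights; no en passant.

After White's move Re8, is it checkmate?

After Re8: black king on a8; in check: yes, from the white rook on e8.
King squares — a7: attacked by Kb6; b7: attacked by Kb6; b8: attacked by Re8.
Black has no legal moves → checkmate.

yes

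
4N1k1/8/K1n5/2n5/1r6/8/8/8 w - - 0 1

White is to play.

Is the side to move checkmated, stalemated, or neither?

checkmate

White to move; white king on a6.
In check: yes, from the black knight on c5.
King squares — a5: attacked by Nc6; b5: attacked by Rb4; b6: attacked by Rb4; a7: attacked by Nc6; b7: attacked by Rb4.
Legal moves for White: none.
In check with no legal moves → checkmate.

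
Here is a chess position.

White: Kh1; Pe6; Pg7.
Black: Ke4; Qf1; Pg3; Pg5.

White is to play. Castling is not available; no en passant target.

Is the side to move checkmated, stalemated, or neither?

White to move; white king on h1.
In check: yes, from the black queen on f1.
King squares — g1: attacked by Qf1; g2: attacked by Qf1; h2: attacked by Pg3.
Legal moves for White: none.
In check with no legal moves → checkmate.

checkmate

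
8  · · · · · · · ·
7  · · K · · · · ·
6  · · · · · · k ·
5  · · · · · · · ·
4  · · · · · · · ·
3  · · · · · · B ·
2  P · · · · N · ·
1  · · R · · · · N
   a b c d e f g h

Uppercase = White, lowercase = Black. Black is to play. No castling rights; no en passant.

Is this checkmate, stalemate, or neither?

neither

Black to move; black king on g6.
In check: no.
Legal moves for Black: Kh7, Kg7, Kf7, Kh6, Kf6, Kh5, Kg5, Kf5.
Black has 8 legal moves and is not in check → neither.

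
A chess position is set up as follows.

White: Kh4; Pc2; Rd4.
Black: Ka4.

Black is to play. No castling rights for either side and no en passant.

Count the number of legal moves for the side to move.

3

Black to move; king on a4.
In check: yes, from the white rook on d4.
Legal moves: Kb5, Ka5, Ka3.
Count: 3.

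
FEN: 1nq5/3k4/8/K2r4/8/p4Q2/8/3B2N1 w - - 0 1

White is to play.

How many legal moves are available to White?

4

White to move; king on a5.
In check: yes, from the black rook on d5.
Legal moves: Kb6, Kb4, Ka4, Qxd5+.
Count: 4.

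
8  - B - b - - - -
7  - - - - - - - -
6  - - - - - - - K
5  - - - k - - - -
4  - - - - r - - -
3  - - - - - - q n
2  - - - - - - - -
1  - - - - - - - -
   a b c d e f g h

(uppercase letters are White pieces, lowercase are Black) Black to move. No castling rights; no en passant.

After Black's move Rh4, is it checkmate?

After Rh4: white king on h6; in check: yes, from the black rook on h4.
King squares — g5: attacked by Qg3; h5: attacked by Rh4; g6: attacked by Qg3; g7: attacked by Qg3; h7: attacked by Rh4.
White has no legal moves → checkmate.

yes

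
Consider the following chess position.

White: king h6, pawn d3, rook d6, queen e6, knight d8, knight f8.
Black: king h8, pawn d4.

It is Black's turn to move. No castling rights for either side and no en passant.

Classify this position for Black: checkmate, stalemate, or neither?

stalemate

Black to move; black king on h8.
In check: no.
King squares — g7: attacked by Kh6; h7: attacked by Kh6; g8: attacked by Qe6.
Legal moves for Black: none.
Not in check and no legal moves → stalemate.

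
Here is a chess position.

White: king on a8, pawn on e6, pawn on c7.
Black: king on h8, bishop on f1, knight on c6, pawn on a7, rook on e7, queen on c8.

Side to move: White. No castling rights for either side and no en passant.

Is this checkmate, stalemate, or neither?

checkmate

White to move; white king on a8.
In check: yes, from the black queen on c8.
King squares — a7: attacked by Nc6; b7: attacked by Qc8; b8: attacked by Nc6.
Legal moves for White: none.
In check with no legal moves → checkmate.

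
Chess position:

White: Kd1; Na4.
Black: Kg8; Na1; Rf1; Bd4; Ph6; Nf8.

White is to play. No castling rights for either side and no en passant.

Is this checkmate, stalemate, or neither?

White to move; white king on d1.
In check: yes, from the black rook on f1.
King squares — c1: attacked by Rf1; e1: attacked by Rf1; c2: attacked by Na1; d2: available; e2: available.
Legal moves for White: Ke2, Kd2.
White is in check but has 2 legal moves → neither.

neither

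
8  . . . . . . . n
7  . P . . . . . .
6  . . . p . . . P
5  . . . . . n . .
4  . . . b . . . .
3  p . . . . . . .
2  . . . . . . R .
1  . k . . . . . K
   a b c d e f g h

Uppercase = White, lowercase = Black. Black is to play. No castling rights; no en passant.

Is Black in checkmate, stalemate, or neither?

neither

Black to move; black king on b1.
In check: no.
Legal moves for Black include: Nf7, Ng6, Ng7, Ne7, Nxh6, Nh4, Ng3+, Ne3, Bg7, Ba7, Bf6, Bb6, Be5, Bc5, Be3, Bc3, Bf2, Bb2, ... (list truncated; more exist).
Black has legal moves and is not in check → neither.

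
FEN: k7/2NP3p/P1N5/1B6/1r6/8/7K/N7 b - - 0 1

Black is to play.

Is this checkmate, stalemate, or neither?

Black to move; black king on a8.
In check: yes, from the white knight on c7.
King squares — a7: attacked by Nc6; b7: attacked by Pa6; b8: attacked by Nc6.
Legal moves for Black: none.
In check with no legal moves → checkmate.

checkmate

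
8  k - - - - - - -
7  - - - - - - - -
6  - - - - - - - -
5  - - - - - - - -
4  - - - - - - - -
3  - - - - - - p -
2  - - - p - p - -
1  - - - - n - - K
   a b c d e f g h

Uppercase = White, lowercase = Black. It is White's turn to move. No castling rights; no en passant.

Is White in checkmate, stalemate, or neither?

White to move; white king on h1.
In check: no.
King squares — g1: attacked by Pf2; g2: attacked by Ne1; h2: attacked by Pg3.
Legal moves for White: none.
Not in check and no legal moves → stalemate.

stalemate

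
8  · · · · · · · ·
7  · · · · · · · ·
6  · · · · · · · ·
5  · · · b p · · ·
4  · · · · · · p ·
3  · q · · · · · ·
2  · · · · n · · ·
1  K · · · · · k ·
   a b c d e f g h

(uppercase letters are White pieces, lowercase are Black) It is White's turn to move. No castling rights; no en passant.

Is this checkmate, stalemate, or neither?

White to move; white king on a1.
In check: no.
King squares — b1: attacked by Qb3; a2: attacked by Qb3; b2: attacked by Qb3.
Legal moves for White: none.
Not in check and no legal moves → stalemate.

stalemate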